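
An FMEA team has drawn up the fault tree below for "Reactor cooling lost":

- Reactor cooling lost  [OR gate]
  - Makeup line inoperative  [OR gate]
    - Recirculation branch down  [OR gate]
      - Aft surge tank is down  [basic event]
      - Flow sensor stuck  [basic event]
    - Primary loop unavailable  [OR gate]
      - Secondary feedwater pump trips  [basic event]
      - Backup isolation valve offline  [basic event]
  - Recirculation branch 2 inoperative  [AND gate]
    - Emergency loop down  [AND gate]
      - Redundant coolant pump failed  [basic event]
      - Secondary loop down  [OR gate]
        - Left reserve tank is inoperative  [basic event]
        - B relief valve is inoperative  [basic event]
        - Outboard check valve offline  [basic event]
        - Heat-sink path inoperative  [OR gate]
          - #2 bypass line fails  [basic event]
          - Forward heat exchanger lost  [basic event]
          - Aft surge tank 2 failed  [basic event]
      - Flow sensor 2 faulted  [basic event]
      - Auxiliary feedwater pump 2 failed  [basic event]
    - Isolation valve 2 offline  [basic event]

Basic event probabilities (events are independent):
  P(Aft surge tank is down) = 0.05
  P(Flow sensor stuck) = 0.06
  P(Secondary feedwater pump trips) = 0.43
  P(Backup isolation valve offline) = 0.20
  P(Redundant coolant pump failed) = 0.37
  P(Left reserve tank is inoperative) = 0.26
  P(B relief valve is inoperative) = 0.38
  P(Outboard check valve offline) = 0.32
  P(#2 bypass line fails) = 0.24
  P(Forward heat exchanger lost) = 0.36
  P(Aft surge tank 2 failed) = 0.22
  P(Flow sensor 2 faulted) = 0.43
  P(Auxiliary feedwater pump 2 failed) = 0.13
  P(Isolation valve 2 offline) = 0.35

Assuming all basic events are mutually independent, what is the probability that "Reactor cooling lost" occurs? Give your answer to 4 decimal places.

0.5954

P(Recirculation branch down) [OR] = 1 − (1−0.05) × (1−0.06) = 0.107000
P(Primary loop unavailable) [OR] = 1 − (1−0.43) × (1−0.20) = 0.544000
P(Makeup line inoperative) [OR] = 1 − (1−0.107000) × (1−0.544000) = 0.592792
P(Heat-sink path inoperative) [OR] = 1 − (1−0.24) × (1−0.36) × (1−0.22) = 0.620608
P(Secondary loop down) [OR] = 1 − (1−0.26) × (1−0.38) × (1−0.32) × (1−0.620608) = 0.881636
P(Emergency loop down) [AND] = 0.37 × 0.881636 × 0.43 × 0.13 = 0.018235
P(Recirculation branch 2 inoperative) [AND] = 0.018235 × 0.35 = 0.006382
P(Reactor cooling lost) [OR] = 1 − (1−0.592792) × (1−0.006382) = 0.595391
Rounded to 4 decimal places: P(Reactor cooling lost) ≈ 0.5954.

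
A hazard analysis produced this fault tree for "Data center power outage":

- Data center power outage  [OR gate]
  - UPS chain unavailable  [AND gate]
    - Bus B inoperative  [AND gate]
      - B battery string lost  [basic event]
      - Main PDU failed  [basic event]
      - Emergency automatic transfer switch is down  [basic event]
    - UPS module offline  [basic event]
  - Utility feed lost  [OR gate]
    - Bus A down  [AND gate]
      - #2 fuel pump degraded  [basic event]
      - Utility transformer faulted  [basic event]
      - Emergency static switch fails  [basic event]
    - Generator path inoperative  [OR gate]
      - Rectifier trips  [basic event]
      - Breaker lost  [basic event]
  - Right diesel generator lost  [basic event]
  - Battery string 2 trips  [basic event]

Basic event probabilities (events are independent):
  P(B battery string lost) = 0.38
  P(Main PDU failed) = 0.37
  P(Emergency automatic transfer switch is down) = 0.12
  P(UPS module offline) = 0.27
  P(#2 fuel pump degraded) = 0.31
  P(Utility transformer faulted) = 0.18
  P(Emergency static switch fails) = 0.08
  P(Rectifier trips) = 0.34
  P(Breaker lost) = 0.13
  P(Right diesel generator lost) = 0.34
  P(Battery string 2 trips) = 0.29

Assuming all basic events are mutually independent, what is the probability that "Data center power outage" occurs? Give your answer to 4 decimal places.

P(Bus B inoperative) [AND] = 0.38 × 0.37 × 0.12 = 0.016872
P(UPS chain unavailable) [AND] = 0.016872 × 0.27 = 0.004555
P(Bus A down) [AND] = 0.31 × 0.18 × 0.08 = 0.004464
P(Generator path inoperative) [OR] = 1 − (1−0.34) × (1−0.13) = 0.425800
P(Utility feed lost) [OR] = 1 − (1−0.004464) × (1−0.425800) = 0.428363
P(Data center power outage) [OR] = 1 − (1−0.004555) × (1−0.428363) × (1−0.34) × (1−0.29) = 0.733351
Rounded to 4 decimal places: P(Data center power outage) ≈ 0.7334.

0.7334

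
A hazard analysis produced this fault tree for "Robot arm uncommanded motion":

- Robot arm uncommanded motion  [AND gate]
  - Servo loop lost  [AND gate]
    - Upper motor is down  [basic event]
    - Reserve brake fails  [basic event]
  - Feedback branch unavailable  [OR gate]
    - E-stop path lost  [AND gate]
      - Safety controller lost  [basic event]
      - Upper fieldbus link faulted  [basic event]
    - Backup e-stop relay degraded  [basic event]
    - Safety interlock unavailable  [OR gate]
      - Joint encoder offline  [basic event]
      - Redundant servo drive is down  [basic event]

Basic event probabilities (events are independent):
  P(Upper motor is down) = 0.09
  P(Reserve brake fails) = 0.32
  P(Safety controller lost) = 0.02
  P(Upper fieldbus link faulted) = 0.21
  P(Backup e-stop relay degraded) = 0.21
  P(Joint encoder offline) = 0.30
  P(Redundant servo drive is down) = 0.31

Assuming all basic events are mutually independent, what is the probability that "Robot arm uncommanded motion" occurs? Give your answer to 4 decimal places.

P(Servo loop lost) [AND] = 0.09 × 0.32 = 0.028800
P(E-stop path lost) [AND] = 0.02 × 0.21 = 0.004200
P(Safety interlock unavailable) [OR] = 1 − (1−0.30) × (1−0.31) = 0.517000
P(Feedback branch unavailable) [OR] = 1 − (1−0.004200) × (1−0.21) × (1−0.517000) = 0.620033
P(Robot arm uncommanded motion) [AND] = 0.028800 × 0.620033 = 0.017857
Rounded to 4 decimal places: P(Robot arm uncommanded motion) ≈ 0.0179.

0.0179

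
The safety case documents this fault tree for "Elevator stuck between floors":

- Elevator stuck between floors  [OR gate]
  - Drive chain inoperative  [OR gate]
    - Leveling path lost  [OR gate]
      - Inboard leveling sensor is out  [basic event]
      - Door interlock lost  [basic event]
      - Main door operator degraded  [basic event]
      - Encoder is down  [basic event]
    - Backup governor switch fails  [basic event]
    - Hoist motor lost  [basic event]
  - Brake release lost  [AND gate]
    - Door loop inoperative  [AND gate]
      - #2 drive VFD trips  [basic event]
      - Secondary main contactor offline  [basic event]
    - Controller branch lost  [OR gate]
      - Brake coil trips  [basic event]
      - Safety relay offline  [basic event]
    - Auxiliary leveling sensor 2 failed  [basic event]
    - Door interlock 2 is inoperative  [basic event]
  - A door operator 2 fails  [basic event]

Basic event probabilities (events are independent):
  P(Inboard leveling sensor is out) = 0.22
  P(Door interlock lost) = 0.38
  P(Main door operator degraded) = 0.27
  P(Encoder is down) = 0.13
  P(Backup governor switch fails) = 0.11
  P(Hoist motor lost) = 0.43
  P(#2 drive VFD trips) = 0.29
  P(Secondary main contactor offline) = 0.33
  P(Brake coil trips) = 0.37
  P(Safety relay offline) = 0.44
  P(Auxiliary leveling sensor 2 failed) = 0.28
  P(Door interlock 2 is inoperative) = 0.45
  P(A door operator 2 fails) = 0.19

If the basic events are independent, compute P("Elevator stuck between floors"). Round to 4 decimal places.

P(Leveling path lost) [OR] = 1 − (1−0.22) × (1−0.38) × (1−0.27) × (1−0.13) = 0.692866
P(Drive chain inoperative) [OR] = 1 − (1−0.692866) × (1−0.11) × (1−0.43) = 0.844191
P(Door loop inoperative) [AND] = 0.29 × 0.33 = 0.095700
P(Controller branch lost) [OR] = 1 − (1−0.37) × (1−0.44) = 0.647200
P(Brake release lost) [AND] = 0.095700 × 0.647200 × 0.28 × 0.45 = 0.007804
P(Elevator stuck between floors) [OR] = 1 − (1−0.844191) × (1−0.007804) × (1−0.19) = 0.874780
Rounded to 4 decimal places: P(Elevator stuck between floors) ≈ 0.8748.

0.8748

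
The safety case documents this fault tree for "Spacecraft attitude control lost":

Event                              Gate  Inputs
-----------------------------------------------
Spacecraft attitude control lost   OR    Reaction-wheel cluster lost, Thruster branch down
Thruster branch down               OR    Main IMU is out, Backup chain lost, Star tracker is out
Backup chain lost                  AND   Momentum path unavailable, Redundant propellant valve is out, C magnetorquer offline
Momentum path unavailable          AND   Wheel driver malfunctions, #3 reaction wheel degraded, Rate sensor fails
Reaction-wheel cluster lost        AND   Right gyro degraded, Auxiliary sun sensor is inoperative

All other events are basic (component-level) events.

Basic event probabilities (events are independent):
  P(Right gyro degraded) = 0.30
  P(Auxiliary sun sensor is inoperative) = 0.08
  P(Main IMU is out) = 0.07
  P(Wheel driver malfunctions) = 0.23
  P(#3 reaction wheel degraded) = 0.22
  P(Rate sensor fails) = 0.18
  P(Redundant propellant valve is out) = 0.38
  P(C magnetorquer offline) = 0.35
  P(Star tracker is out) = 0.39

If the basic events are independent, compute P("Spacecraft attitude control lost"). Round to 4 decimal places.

0.4470

P(Reaction-wheel cluster lost) [AND] = 0.30 × 0.08 = 0.024000
P(Momentum path unavailable) [AND] = 0.23 × 0.22 × 0.18 = 0.009108
P(Backup chain lost) [AND] = 0.009108 × 0.38 × 0.35 = 0.001211
P(Thruster branch down) [OR] = 1 − (1−0.07) × (1−0.001211) × (1−0.39) = 0.433387
P(Spacecraft attitude control lost) [OR] = 1 − (1−0.024000) × (1−0.433387) = 0.446986
Rounded to 4 decimal places: P(Spacecraft attitude control lost) ≈ 0.4470.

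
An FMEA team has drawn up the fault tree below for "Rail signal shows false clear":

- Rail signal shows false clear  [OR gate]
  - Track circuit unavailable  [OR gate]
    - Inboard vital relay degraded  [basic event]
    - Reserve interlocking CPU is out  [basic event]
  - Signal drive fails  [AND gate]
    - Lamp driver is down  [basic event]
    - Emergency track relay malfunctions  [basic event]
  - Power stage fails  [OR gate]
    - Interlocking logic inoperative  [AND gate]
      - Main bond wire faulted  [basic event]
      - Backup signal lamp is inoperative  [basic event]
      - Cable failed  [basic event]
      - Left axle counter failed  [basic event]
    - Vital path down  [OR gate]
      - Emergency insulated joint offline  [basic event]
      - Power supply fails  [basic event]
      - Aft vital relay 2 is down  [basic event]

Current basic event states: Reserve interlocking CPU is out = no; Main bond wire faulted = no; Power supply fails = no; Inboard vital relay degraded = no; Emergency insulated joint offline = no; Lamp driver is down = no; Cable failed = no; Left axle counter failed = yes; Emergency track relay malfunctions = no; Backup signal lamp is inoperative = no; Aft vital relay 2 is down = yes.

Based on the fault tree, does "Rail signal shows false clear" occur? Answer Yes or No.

Yes

Track circuit unavailable [OR]: Inboard vital relay degraded=not, Reserve interlocking CPU is out=not → no input occurs → does not occur.
Signal drive fails [AND]: Lamp driver is down=not, Emergency track relay malfunctions=not → not all inputs occur → does not occur.
Interlocking logic inoperative [AND]: Main bond wire faulted=not, Backup signal lamp is inoperative=not, Cable failed=not, Left axle counter failed=occurs → not all inputs occur → does not occur.
Vital path down [OR]: Emergency insulated joint offline=not, Power supply fails=not, Aft vital relay 2 is down=occurs → at least one input occurs → occurs.
Power stage fails [OR]: Interlocking logic inoperative=not, Vital path down=occurs → at least one input occurs → occurs.
Rail signal shows false clear [OR]: Track circuit unavailable=not, Signal drive fails=not, Power stage fails=occurs → at least one input occurs → occurs.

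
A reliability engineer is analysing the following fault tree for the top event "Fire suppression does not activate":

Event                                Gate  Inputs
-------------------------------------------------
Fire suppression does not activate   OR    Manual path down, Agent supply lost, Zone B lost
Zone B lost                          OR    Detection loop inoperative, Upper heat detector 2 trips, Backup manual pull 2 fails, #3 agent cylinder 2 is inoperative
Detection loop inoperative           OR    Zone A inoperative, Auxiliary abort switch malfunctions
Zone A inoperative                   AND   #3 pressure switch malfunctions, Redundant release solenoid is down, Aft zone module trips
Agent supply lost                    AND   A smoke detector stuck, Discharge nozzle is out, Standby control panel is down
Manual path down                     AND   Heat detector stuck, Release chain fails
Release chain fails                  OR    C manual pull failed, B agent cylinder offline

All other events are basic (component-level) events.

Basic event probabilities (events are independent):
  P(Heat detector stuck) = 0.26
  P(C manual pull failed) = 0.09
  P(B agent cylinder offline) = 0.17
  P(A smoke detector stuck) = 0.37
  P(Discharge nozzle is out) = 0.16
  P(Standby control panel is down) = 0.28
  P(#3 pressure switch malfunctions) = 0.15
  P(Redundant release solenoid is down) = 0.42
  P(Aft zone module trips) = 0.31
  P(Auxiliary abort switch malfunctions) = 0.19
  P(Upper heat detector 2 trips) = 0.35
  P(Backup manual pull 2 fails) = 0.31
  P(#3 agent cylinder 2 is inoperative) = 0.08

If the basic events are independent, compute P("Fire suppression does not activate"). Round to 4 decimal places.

P(Release chain fails) [OR] = 1 − (1−0.09) × (1−0.17) = 0.244700
P(Manual path down) [AND] = 0.26 × 0.244700 = 0.063622
P(Agent supply lost) [AND] = 0.37 × 0.16 × 0.28 = 0.016576
P(Zone A inoperative) [AND] = 0.15 × 0.42 × 0.31 = 0.019530
P(Detection loop inoperative) [OR] = 1 − (1−0.019530) × (1−0.19) = 0.205819
P(Zone B lost) [OR] = 1 − (1−0.205819) × (1−0.35) × (1−0.31) × (1−0.08) = 0.672305
P(Fire suppression does not activate) [OR] = 1 − (1−0.063622) × (1−0.016576) × (1−0.672305) = 0.698240
Rounded to 4 decimal places: P(Fire suppression does not activate) ≈ 0.6982.

0.6982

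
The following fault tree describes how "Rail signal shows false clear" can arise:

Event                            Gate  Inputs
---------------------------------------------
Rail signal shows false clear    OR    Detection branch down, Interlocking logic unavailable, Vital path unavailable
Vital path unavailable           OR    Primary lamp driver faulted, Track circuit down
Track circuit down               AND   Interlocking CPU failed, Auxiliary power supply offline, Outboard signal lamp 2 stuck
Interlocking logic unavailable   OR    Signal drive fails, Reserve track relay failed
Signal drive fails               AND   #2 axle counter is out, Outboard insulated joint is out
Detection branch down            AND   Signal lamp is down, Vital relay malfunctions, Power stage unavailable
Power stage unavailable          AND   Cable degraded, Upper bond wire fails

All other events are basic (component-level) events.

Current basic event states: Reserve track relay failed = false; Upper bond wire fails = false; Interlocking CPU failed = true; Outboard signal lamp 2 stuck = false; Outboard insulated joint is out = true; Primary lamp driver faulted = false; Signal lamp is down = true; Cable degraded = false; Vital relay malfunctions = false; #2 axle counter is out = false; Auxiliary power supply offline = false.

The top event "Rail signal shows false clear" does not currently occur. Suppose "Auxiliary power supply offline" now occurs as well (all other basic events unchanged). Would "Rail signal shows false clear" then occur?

Counterfactual: set "Auxiliary power supply offline" to occurred.
Power stage unavailable [AND]: Cable degraded=not, Upper bond wire fails=not → not all inputs occur → does not occur.
Detection branch down [AND]: Signal lamp is down=occurs, Vital relay malfunctions=not, Power stage unavailable=not → not all inputs occur → does not occur.
Signal drive fails [AND]: #2 axle counter is out=not, Outboard insulated joint is out=occurs → not all inputs occur → does not occur.
Interlocking logic unavailable [OR]: Signal drive fails=not, Reserve track relay failed=not → no input occurs → does not occur.
Track circuit down [AND]: Interlocking CPU failed=occurs, Auxiliary power supply offline=occurs, Outboard signal lamp 2 stuck=not → not all inputs occur → does not occur.
Vital path unavailable [OR]: Primary lamp driver faulted=not, Track circuit down=not → no input occurs → does not occur.
Rail signal shows false clear [OR]: Detection branch down=not, Interlocking logic unavailable=not, Vital path unavailable=not → no input occurs → does not occur.

No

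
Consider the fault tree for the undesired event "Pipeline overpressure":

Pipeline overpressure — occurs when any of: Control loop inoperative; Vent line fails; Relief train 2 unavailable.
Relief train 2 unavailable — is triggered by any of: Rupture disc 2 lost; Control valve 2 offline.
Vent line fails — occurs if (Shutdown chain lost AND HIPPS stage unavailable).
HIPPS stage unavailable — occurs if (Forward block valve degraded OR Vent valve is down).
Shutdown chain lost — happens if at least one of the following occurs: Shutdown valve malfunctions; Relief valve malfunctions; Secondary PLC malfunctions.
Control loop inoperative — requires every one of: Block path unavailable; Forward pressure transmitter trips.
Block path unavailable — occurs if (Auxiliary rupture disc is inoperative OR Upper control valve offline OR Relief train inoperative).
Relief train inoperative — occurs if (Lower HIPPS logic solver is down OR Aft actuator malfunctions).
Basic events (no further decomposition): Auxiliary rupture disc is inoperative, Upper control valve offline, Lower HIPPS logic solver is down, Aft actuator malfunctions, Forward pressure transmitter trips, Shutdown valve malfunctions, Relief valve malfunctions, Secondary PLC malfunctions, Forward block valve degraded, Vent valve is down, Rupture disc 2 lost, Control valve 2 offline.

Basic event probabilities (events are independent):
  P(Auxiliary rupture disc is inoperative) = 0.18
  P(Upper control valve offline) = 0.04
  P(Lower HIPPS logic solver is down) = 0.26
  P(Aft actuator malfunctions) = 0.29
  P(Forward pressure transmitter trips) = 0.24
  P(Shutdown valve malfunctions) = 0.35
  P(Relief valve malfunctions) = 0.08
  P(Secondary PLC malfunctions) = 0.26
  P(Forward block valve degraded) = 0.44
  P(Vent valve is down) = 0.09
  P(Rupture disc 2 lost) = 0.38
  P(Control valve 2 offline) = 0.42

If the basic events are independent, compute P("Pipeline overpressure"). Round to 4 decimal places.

0.7755

P(Relief train inoperative) [OR] = 1 − (1−0.26) × (1−0.29) = 0.474600
P(Block path unavailable) [OR] = 1 − (1−0.18) × (1−0.04) × (1−0.474600) = 0.586405
P(Control loop inoperative) [AND] = 0.586405 × 0.24 = 0.140737
P(Shutdown chain lost) [OR] = 1 − (1−0.35) × (1−0.08) × (1−0.26) = 0.557480
P(HIPPS stage unavailable) [OR] = 1 − (1−0.44) × (1−0.09) = 0.490400
P(Vent line fails) [AND] = 0.557480 × 0.490400 = 0.273388
P(Relief train 2 unavailable) [OR] = 1 − (1−0.38) × (1−0.42) = 0.640400
P(Pipeline overpressure) [OR] = 1 − (1−0.140737) × (1−0.273388) × (1−0.640400) = 0.775483
Rounded to 4 decimal places: P(Pipeline overpressure) ≈ 0.7755.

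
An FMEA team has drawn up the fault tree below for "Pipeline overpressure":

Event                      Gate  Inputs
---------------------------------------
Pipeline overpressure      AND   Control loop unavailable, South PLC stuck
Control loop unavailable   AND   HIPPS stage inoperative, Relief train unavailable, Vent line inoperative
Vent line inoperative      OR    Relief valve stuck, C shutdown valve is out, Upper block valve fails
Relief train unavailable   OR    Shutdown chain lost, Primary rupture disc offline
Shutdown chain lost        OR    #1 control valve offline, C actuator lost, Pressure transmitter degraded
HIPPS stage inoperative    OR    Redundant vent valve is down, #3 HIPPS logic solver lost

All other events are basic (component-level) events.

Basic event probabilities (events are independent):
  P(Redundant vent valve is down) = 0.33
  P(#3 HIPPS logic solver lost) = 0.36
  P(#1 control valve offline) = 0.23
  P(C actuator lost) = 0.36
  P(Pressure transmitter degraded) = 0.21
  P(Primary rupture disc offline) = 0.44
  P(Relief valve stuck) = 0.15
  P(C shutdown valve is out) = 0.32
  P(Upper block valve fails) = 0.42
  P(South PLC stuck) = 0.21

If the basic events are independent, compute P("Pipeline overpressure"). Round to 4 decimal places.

P(HIPPS stage inoperative) [OR] = 1 − (1−0.33) × (1−0.36) = 0.571200
P(Shutdown chain lost) [OR] = 1 − (1−0.23) × (1−0.36) × (1−0.21) = 0.610688
P(Relief train unavailable) [OR] = 1 − (1−0.610688) × (1−0.44) = 0.781985
P(Vent line inoperative) [OR] = 1 − (1−0.15) × (1−0.32) × (1−0.42) = 0.664760
P(Control loop unavailable) [AND] = 0.571200 × 0.781985 × 0.664760 = 0.296928
P(Pipeline overpressure) [AND] = 0.296928 × 0.21 = 0.062355
Rounded to 4 decimal places: P(Pipeline overpressure) ≈ 0.0624.

0.0624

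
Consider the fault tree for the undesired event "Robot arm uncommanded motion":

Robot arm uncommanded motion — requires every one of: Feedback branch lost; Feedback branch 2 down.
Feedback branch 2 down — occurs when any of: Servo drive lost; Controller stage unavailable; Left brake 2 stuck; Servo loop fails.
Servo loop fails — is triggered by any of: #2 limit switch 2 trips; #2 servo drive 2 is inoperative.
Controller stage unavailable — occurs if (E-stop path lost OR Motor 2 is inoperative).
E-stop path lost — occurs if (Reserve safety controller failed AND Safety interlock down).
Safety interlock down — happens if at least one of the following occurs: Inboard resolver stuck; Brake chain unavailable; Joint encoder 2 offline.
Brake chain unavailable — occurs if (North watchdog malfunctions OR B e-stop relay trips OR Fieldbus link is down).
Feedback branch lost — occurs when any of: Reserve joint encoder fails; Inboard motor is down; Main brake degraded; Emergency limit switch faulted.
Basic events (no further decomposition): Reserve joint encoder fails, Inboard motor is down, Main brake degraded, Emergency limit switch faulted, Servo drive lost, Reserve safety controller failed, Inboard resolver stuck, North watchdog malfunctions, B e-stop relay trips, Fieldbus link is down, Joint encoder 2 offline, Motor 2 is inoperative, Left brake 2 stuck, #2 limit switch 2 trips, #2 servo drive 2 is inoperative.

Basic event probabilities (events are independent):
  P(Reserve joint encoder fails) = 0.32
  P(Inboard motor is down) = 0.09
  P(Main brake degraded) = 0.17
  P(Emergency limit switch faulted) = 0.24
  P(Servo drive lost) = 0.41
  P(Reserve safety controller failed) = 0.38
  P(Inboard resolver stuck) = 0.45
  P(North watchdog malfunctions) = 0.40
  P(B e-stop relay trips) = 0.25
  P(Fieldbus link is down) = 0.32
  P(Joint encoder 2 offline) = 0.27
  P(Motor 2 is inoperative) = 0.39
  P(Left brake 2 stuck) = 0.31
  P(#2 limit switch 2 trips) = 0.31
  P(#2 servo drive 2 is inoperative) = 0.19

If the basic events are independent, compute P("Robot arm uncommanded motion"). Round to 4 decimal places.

0.5532

P(Feedback branch lost) [OR] = 1 − (1−0.32) × (1−0.09) × (1−0.17) × (1−0.24) = 0.609661
P(Brake chain unavailable) [OR] = 1 − (1−0.40) × (1−0.25) × (1−0.32) = 0.694000
P(Safety interlock down) [OR] = 1 − (1−0.45) × (1−0.694000) × (1−0.27) = 0.877141
P(E-stop path lost) [AND] = 0.38 × 0.877141 = 0.333314
P(Controller stage unavailable) [OR] = 1 − (1−0.333314) × (1−0.39) = 0.593322
P(Servo loop fails) [OR] = 1 − (1−0.31) × (1−0.19) = 0.441100
P(Feedback branch 2 down) [OR] = 1 − (1−0.41) × (1−0.593322) × (1−0.31) × (1−0.441100) = 0.907469
P(Robot arm uncommanded motion) [AND] = 0.609661 × 0.907469 = 0.553248
Rounded to 4 decimal places: P(Robot arm uncommanded motion) ≈ 0.5532.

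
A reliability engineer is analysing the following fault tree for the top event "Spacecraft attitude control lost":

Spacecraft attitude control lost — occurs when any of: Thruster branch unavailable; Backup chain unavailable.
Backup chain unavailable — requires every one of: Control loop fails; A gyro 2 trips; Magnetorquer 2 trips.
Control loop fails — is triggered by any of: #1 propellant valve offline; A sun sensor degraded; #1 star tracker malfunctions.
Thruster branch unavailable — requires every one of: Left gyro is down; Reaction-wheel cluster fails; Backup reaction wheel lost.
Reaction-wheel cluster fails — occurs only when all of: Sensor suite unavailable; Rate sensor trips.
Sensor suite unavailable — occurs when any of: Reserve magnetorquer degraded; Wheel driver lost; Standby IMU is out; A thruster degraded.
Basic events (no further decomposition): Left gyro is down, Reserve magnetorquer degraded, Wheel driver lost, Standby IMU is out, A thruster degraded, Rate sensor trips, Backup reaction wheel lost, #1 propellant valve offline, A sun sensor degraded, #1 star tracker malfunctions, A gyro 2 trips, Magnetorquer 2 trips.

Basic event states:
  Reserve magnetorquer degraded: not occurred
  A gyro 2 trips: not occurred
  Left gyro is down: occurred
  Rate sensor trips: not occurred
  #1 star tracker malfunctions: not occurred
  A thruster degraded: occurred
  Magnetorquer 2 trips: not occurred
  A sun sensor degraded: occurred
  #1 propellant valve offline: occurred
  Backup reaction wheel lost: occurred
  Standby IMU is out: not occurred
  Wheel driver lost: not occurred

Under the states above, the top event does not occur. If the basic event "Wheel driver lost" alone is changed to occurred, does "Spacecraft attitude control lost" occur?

No

Counterfactual: set "Wheel driver lost" to occurred.
Sensor suite unavailable [OR]: Reserve magnetorquer degraded=not, Wheel driver lost=occurs, Standby IMU is out=not, A thruster degraded=occurs → at least one input occurs → occurs.
Reaction-wheel cluster fails [AND]: Sensor suite unavailable=occurs, Rate sensor trips=not → not all inputs occur → does not occur.
Thruster branch unavailable [AND]: Left gyro is down=occurs, Reaction-wheel cluster fails=not, Backup reaction wheel lost=occurs → not all inputs occur → does not occur.
Control loop fails [OR]: #1 propellant valve offline=occurs, A sun sensor degraded=occurs, #1 star tracker malfunctions=not → at least one input occurs → occurs.
Backup chain unavailable [AND]: Control loop fails=occurs, A gyro 2 trips=not, Magnetorquer 2 trips=not → not all inputs occur → does not occur.
Spacecraft attitude control lost [OR]: Thruster branch unavailable=not, Backup chain unavailable=not → no input occurs → does not occur.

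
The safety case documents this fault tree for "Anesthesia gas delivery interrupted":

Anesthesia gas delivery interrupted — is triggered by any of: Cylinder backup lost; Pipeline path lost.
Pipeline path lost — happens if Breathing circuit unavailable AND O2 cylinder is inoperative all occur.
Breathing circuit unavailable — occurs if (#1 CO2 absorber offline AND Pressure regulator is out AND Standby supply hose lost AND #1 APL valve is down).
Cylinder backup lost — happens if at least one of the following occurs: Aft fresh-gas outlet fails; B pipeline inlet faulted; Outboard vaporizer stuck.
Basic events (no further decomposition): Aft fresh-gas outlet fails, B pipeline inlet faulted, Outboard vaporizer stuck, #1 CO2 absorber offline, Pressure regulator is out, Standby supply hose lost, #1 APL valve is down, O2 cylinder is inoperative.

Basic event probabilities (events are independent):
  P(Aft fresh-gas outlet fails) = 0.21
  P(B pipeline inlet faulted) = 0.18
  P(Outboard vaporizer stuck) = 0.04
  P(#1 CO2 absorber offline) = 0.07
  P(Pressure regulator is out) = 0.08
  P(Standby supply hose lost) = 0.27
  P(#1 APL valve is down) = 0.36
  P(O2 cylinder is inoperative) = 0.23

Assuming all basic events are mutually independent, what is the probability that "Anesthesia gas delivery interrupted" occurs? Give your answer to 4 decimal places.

0.3782

P(Cylinder backup lost) [OR] = 1 − (1−0.21) × (1−0.18) × (1−0.04) = 0.378112
P(Breathing circuit unavailable) [AND] = 0.07 × 0.08 × 0.27 × 0.36 = 0.000544
P(Pipeline path lost) [AND] = 0.000544 × 0.23 = 0.000125
P(Anesthesia gas delivery interrupted) [OR] = 1 − (1−0.378112) × (1−0.000125) = 0.378190
Rounded to 4 decimal places: P(Anesthesia gas delivery interrupted) ≈ 0.3782.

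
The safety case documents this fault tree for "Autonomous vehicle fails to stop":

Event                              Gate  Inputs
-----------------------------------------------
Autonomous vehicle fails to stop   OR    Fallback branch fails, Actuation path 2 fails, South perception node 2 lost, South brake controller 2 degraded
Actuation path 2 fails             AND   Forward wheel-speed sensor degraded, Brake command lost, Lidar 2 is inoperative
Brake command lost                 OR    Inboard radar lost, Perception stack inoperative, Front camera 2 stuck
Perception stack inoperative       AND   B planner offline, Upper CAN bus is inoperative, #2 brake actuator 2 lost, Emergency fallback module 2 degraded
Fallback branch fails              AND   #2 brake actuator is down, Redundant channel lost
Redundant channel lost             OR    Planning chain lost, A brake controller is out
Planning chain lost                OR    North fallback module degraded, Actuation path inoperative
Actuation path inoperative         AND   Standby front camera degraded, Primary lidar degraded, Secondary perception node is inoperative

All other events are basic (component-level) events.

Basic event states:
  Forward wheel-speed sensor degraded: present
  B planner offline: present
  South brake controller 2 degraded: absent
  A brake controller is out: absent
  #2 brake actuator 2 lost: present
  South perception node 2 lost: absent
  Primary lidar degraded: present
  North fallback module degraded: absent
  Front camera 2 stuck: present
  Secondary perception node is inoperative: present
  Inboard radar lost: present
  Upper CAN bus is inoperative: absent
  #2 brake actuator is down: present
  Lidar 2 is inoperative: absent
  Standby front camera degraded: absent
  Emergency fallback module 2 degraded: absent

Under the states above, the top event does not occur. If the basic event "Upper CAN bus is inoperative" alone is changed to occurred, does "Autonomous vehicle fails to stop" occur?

Counterfactual: set "Upper CAN bus is inoperative" to occurred.
Actuation path inoperative [AND]: Standby front camera degraded=not, Primary lidar degraded=occurs, Secondary perception node is inoperative=occurs → not all inputs occur → does not occur.
Planning chain lost [OR]: North fallback module degraded=not, Actuation path inoperative=not → no input occurs → does not occur.
Redundant channel lost [OR]: Planning chain lost=not, A brake controller is out=not → no input occurs → does not occur.
Fallback branch fails [AND]: #2 brake actuator is down=occurs, Redundant channel lost=not → not all inputs occur → does not occur.
Perception stack inoperative [AND]: B planner offline=occurs, Upper CAN bus is inoperative=occurs, #2 brake actuator 2 lost=occurs, Emergency fallback module 2 degraded=not → not all inputs occur → does not occur.
Brake command lost [OR]: Inboard radar lost=occurs, Perception stack inoperative=not, Front camera 2 stuck=occurs → at least one input occurs → occurs.
Actuation path 2 fails [AND]: Forward wheel-speed sensor degraded=occurs, Brake command lost=occurs, Lidar 2 is inoperative=not → not all inputs occur → does not occur.
Autonomous vehicle fails to stop [OR]: Fallback branch fails=not, Actuation path 2 fails=not, South perception node 2 lost=not, South brake controller 2 degraded=not → no input occurs → does not occur.

No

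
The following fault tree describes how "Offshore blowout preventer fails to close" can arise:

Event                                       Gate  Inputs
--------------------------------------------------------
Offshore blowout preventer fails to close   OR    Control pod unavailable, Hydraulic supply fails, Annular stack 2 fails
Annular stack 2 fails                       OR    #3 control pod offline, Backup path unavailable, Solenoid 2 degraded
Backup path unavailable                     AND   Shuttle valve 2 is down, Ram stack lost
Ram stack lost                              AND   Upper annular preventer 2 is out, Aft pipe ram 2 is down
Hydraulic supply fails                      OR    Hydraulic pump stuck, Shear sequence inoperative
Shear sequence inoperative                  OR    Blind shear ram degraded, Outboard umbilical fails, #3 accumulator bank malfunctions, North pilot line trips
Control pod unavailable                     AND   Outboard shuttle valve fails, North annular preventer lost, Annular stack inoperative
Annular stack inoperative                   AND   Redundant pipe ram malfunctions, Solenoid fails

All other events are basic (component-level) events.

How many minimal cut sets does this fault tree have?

9

Annular stack inoperative [AND]: one cut set from each child combined → 1 × 1 = 1 cut set(s).
Control pod unavailable [AND]: one cut set from each child combined → 1 × 1 × 1 = 1 cut set(s).
Shear sequence inoperative [OR]: union of children's cut sets → 4 cut set(s).
Hydraulic supply fails [OR]: union of children's cut sets → 5 cut set(s).
Ram stack lost [AND]: one cut set from each child combined → 1 × 1 = 1 cut set(s).
Backup path unavailable [AND]: one cut set from each child combined → 1 × 1 = 1 cut set(s).
Annular stack 2 fails [OR]: union of children's cut sets → 3 cut set(s).
Offshore blowout preventer fails to close [OR]: union of children's cut sets → 9 cut set(s).
Minimal cut sets: {North annular preventer lost, Outboard shuttle valve fails, Redundant pipe ram malfunctions, Solenoid fails}; {Hydraulic pump stuck}; {Blind shear ram degraded}; {Outboard umbilical fails}; {#3 accumulator bank malfunctions}; {North pilot line trips}; {#3 control pod offline}; {Aft pipe ram 2 is down, Shuttle valve 2 is down, Upper annular preventer 2 is out}; {Solenoid 2 degraded}.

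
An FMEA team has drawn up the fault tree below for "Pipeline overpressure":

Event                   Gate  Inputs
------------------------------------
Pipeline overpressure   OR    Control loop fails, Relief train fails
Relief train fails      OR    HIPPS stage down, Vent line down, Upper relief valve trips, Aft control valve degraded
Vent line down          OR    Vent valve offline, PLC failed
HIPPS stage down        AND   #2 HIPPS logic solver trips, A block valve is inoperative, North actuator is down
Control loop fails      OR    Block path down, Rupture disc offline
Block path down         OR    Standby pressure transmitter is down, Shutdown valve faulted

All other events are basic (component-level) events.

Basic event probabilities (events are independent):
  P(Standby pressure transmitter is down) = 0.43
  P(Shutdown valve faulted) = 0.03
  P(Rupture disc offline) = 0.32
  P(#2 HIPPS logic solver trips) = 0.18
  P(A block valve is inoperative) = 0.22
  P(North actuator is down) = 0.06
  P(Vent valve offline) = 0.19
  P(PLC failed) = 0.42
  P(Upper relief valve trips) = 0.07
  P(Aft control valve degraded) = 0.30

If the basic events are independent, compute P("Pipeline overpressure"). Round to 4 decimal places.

P(Block path down) [OR] = 1 − (1−0.43) × (1−0.03) = 0.447100
P(Control loop fails) [OR] = 1 − (1−0.447100) × (1−0.32) = 0.624028
P(HIPPS stage down) [AND] = 0.18 × 0.22 × 0.06 = 0.002376
P(Vent line down) [OR] = 1 − (1−0.19) × (1−0.42) = 0.530200
P(Relief train fails) [OR] = 1 − (1−0.002376) × (1−0.530200) × (1−0.07) × (1−0.30) = 0.694887
P(Pipeline overpressure) [OR] = 1 − (1−0.624028) × (1−0.694887) = 0.885286
Rounded to 4 decimal places: P(Pipeline overpressure) ≈ 0.8853.

0.8853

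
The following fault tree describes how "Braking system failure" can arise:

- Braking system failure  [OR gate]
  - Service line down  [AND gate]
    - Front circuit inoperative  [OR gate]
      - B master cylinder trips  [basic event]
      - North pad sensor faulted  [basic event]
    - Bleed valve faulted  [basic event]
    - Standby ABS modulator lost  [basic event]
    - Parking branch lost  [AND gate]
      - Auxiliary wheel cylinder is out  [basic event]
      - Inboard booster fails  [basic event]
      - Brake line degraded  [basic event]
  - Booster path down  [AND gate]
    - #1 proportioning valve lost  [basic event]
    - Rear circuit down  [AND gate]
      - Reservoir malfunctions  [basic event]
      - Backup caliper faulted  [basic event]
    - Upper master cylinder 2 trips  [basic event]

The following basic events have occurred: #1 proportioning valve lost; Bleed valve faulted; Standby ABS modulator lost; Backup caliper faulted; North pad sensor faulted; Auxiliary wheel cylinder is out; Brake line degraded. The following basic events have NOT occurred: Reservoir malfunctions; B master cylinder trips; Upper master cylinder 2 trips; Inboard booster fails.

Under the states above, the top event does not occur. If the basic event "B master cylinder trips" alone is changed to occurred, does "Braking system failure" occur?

Counterfactual: set "B master cylinder trips" to occurred.
Front circuit inoperative [OR]: B master cylinder trips=occurs, North pad sensor faulted=occurs → at least one input occurs → occurs.
Parking branch lost [AND]: Auxiliary wheel cylinder is out=occurs, Inboard booster fails=not, Brake line degraded=occurs → not all inputs occur → does not occur.
Service line down [AND]: Front circuit inoperative=occurs, Bleed valve faulted=occurs, Standby ABS modulator lost=occurs, Parking branch lost=not → not all inputs occur → does not occur.
Rear circuit down [AND]: Reservoir malfunctions=not, Backup caliper faulted=occurs → not all inputs occur → does not occur.
Booster path down [AND]: #1 proportioning valve lost=occurs, Rear circuit down=not, Upper master cylinder 2 trips=not → not all inputs occur → does not occur.
Braking system failure [OR]: Service line down=not, Booster path down=not → no input occurs → does not occur.

No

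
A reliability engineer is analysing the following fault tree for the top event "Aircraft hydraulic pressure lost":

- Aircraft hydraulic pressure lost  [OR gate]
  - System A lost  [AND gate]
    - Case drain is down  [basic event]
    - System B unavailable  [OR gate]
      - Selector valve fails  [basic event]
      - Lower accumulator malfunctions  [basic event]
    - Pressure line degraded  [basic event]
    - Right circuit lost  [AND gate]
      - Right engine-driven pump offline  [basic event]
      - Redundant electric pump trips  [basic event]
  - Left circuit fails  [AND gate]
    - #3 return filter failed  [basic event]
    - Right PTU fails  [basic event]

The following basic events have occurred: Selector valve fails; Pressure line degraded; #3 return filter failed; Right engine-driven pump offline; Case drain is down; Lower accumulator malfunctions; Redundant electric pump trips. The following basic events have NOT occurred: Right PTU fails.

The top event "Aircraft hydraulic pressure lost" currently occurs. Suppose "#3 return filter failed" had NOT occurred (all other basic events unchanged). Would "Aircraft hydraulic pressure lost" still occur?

Counterfactual: set "#3 return filter failed" to not occurred.
System B unavailable [OR]: Selector valve fails=occurs, Lower accumulator malfunctions=occurs → at least one input occurs → occurs.
Right circuit lost [AND]: Right engine-driven pump offline=occurs, Redundant electric pump trips=occurs → all inputs occur → occurs.
System A lost [AND]: Case drain is down=occurs, System B unavailable=occurs, Pressure line degraded=occurs, Right circuit lost=occurs → all inputs occur → occurs.
Left circuit fails [AND]: #3 return filter failed=not, Right PTU fails=not → not all inputs occur → does not occur.
Aircraft hydraulic pressure lost [OR]: System A lost=occurs, Left circuit fails=not → at least one input occurs → occurs.

Yes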